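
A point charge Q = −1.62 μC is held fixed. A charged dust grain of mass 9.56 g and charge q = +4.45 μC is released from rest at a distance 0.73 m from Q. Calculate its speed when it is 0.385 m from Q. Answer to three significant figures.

Only the electrostatic force acts, so mechanical energy is conserved: ½mv² = U₁ − U₂ = kQq(1/r₁ − 1/r₂).
U₁ − U₂ = (8.99×10⁹ N·m²/C²)(-1.62×10⁻⁶ C)(4.45×10⁻⁶ C)(1/0.730 − 1/0.385) = 0.0796 J.
v = √(2·0.0796/9.56×10⁻³) = 4.08 m/s.

4.08 m/s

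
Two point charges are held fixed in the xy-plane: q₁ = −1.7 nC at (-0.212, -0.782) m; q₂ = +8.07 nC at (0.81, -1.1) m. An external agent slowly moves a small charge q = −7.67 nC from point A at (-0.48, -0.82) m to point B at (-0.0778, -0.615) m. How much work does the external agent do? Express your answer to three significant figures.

For quasistatic motion the external work equals the change in potential energy: W_ext = qΔV = q(V_B − V_A).
At A: distances to the source charges are 0.271 m, 1.32 m; V_A = Σ kqᵢ/rᵢ = -1.50 V.
At B: distances to the source charges are 0.214 m, 1.01 m; V_B = Σ kqᵢ/rᵢ = 0.379 V.
ΔV = V_B − V_A = 1.88 V.
W_ext = qΔV = (-7.67×10⁻⁹ C)(1.88 V) = -1.44×10⁻⁸ J.

-1.44×10⁻⁸ J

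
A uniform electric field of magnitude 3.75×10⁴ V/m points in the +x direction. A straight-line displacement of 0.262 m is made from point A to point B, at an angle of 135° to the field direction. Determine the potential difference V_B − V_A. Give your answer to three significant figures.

6950 V

Only the component of displacement along E changes the potential: ΔV = −E·d·cosθ.
ΔV = −(3.75×10⁴ V/m)(0.262 m)cos135° = 6950 V.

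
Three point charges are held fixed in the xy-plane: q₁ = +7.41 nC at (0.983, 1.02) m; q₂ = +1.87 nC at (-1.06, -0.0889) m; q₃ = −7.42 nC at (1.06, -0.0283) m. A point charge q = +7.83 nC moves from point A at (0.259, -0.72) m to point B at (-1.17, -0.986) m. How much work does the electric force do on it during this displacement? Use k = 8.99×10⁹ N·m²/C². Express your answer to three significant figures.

The work done by the electric force is W_field = −ΔU = −q(V_B − V_A) = q(V_A − V_B).
At A: distances to the source charges are 1.88 m, 1.46 m, 1.06 m; V_A = Σ kqᵢ/rᵢ = -16.2 V.
At B: distances to the source charges are 2.94 m, 0.904 m, 2.43 m; V_B = Σ kqᵢ/rᵢ = 13.8 V.
ΔV = V_B − V_A = 29.9 V.
W_field = −qΔV = −(7.83×10⁻⁹ C)(29.9 V) = -2.34×10⁻⁷ J.

-2.34×10⁻⁷ J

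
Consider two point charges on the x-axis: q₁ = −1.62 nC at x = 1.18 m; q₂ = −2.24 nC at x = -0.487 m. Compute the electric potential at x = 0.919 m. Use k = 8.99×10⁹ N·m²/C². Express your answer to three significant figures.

The total potential is the scalar sum of each charge's contribution, V = Σ kqᵢ/rᵢ.
Distances from the field point to each charge: r₁ = 0.261 m, r₂ = 1.41 m.
V = k[(-1.62×10⁻⁹)/(0.261) + (-2.24×10⁻⁹)/(1.41)] = -70.1 V.

-70.1 V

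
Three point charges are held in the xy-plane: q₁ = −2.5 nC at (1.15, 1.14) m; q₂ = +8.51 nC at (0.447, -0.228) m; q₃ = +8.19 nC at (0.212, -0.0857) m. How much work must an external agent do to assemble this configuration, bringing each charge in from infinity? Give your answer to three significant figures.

The assembly work is the sum of pairwise potential energies, U = Σ_{i<j} kqᵢqⱼ/rᵢⱼ.
Pair separations: r₁₂ = 1.54 m, r₁₃ = 1.54 m, r₂₃ = 0.275 m.
U = (-1.24×10⁻⁷) + (-1.19×10⁻⁷) + (2.28×10⁻⁶) = 2.04×10⁻⁶ J.

2.04×10⁻⁶ J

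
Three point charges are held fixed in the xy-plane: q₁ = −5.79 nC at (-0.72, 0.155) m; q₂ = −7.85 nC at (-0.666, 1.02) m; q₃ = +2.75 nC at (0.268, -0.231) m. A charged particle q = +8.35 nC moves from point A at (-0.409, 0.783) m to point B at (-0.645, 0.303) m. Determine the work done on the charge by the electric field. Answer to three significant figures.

The work done by the electric force is W_field = −ΔU = −q(V_B − V_A) = q(V_A − V_B).
At A: distances to the source charges are 0.701 m, 0.350 m, 1.22 m; V_A = Σ kqᵢ/rᵢ = -256 V.
At B: distances to the source charges are 0.166 m, 0.717 m, 1.06 m; V_B = Σ kqᵢ/rᵢ = -389 V.
ΔV = V_B − V_A = -133 V.
W_field = −qΔV = −(8.35×10⁻⁹ C)(-133 V) = 1.11×10⁻⁶ J.

1.11×10⁻⁶ J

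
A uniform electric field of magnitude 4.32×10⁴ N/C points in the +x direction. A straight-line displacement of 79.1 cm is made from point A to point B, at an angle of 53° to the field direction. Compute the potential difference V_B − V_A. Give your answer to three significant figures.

-2.06×10⁴ V

Only the component of displacement along E changes the potential: ΔV = −E·d·cosθ.
ΔV = −(4.32×10⁴ V/m)(0.791 m)cos53° = -2.06×10⁴ V.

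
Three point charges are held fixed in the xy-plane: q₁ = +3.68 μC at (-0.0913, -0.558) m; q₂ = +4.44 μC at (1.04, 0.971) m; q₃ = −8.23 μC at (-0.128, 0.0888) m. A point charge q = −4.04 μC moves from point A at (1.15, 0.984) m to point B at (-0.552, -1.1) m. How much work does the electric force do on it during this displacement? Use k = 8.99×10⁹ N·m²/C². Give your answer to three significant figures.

The work done by the electric force is W_field = −ΔU = −q(V_B − V_A) = q(V_A − V_B).
At A: distances to the source charges are 1.98 m, 0.111 m, 1.56 m; V_A = Σ kqᵢ/rᵢ = 3.30×10⁵ V.
At B: distances to the source charges are 0.711 m, 2.61 m, 1.26 m; V_B = Σ kqᵢ/rᵢ = 3170 V.
ΔV = V_B − V_A = -3.26×10⁵ V.
W_field = −qΔV = −(-4.04×10⁻⁶ C)(-3.26×10⁵ V) = -1.32 J.

-1.32 J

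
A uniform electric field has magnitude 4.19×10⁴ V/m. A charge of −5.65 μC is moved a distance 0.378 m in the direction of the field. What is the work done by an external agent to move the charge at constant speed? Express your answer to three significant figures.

The potential change for a displacement 0.378 m in the direction of the field is ΔV = −Ed = -1.58×10⁴ V.
W_ext = qΔV = 0.0895 J.

0.0895 J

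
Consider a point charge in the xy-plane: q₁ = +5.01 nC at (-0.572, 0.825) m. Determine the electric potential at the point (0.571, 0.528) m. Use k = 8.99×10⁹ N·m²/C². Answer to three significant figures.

38.1 V

Electric potential is a scalar, so the contributions from each charge add algebraically: V = Σ kqᵢ/rᵢ.
Distances from the field point to each charge: r₁ = 1.18 m.
V = k[(5.01×10⁻⁹)/(1.18)] = 38.1 V.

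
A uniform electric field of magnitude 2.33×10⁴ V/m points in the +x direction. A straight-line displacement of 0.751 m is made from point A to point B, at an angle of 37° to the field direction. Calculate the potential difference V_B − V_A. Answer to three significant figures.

Only the component of displacement along E changes the potential: ΔV = −E·d·cosθ.
ΔV = −(2.33×10⁴ V/m)(0.751 m)cos37° = -1.40×10⁴ V.

-1.40×10⁴ V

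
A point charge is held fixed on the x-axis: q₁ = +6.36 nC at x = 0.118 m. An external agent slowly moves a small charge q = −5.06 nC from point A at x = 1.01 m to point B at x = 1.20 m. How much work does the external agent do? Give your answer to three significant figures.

5.70×10⁻⁸ J

For quasistatic motion the external work equals the change in potential energy: W_ext = qΔV = q(V_B − V_A).
At A: distance to the source charge is 0.892 m; V_A = kq₁/r = 64.1 V.
At B: distance to the source charge is 1.08 m; V_B = kq₁/r = 52.8 V.
ΔV = V_B − V_A = -11.3 V.
W_ext = qΔV = (-5.06×10⁻⁹ C)(-11.3 V) = 5.70×10⁻⁸ J.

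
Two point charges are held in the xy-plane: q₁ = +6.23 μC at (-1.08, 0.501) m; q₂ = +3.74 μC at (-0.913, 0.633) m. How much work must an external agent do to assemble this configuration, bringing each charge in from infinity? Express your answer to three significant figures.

The work to assemble the configuration equals its total potential energy, U = Σ kqᵢqⱼ/rᵢⱼ over all pairs.
Pair separations: r₁₂ = 0.213 m.
U = (0.984) = 0.984 J.

0.984 J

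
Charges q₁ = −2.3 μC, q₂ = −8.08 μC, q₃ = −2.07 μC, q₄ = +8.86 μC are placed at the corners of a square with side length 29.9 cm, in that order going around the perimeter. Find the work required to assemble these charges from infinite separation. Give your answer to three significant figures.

-1.52 J

The work to assemble the configuration equals its total potential energy, U = Σ kqᵢqⱼ/rᵢⱼ over all pairs.
The four side pairs have separation 0.299 m and the two diagonal pairs 0.423 m.
Summing all 6 pair terms gives U = -1.52 J.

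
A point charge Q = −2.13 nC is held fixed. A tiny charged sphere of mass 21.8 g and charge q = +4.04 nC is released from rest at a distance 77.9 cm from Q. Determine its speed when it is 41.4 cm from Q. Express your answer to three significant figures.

Only the electrostatic force acts, so mechanical energy is conserved: ½mv² = U₁ − U₂ = kQq(1/r₁ − 1/r₂).
U₁ − U₂ = (8.99×10⁹ N·m²/C²)(-2.13×10⁻⁹ C)(4.04×10⁻⁹ C)(1/0.779 − 1/0.414) = 8.76×10⁻⁸ J.
v = √(2·8.76×10⁻⁸/0.0218) = 2.83×10⁻³ m/s.

2.83×10⁻³ m/s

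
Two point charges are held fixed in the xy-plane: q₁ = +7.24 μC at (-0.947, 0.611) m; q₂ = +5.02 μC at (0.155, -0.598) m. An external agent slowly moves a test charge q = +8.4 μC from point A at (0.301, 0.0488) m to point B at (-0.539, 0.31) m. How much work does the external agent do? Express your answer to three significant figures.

0.439 J

For quasistatic motion the external work equals the change in potential energy: W_ext = qΔV = q(V_B − V_A).
At A: distances to the source charges are 1.37 m, 0.663 m; V_A = Σ kqᵢ/rᵢ = 1.16×10⁵ V.
At B: distances to the source charges are 0.507 m, 1.14 m; V_B = Σ kqᵢ/rᵢ = 1.68×10⁵ V.
ΔV = V_B − V_A = 5.22×10⁴ V.
W_ext = qΔV = (8.40×10⁻⁶ C)(5.22×10⁴ V) = 0.439 J.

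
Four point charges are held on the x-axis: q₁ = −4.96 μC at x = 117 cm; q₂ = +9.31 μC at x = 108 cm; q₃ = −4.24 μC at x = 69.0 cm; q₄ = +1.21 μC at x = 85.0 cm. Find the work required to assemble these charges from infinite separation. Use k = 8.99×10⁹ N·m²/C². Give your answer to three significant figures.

The assembly work is the sum of pairwise potential energies, U = Σ_{i<j} kqᵢqⱼ/rᵢⱼ.
Pair separations: r₁₂ = 0.0900 m, r₁₃ = 0.480 m, r₁₄ = 0.320 m, r₂₃ = 0.390 m, r₂₄ = 0.230 m, r₃₄ = 0.160 m.
Summing all 6 pair terms gives U = -5.15 J.

-5.15 J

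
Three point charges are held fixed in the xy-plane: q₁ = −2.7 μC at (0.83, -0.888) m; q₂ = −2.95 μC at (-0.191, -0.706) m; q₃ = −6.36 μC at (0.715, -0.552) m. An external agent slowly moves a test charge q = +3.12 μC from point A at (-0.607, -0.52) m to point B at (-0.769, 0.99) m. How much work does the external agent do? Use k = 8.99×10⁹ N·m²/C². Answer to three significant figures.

For quasistatic motion the external work equals the change in potential energy: W_ext = qΔV = q(V_B − V_A).
At A: distances to the source charges are 1.48 m, 0.456 m, 1.32 m; V_A = Σ kqᵢ/rᵢ = -1.18×10⁵ V.
At B: distances to the source charges are 2.47 m, 1.79 m, 2.14 m; V_B = Σ kqᵢ/rᵢ = -5.14×10⁴ V.
ΔV = V_B − V_A = 6.64×10⁴ V.
W_ext = qΔV = (3.12×10⁻⁶ C)(6.64×10⁴ V) = 0.207 J.

0.207 J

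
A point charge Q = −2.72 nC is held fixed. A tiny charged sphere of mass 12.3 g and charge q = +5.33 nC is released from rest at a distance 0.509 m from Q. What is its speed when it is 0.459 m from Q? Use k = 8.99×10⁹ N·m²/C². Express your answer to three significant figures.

2.13×10⁻³ m/s

Only the electrostatic force acts, so mechanical energy is conserved: ½mv² = U₁ − U₂ = kQq(1/r₁ − 1/r₂).
U₁ − U₂ = (8.99×10⁹ N·m²/C²)(-2.72×10⁻⁹ C)(5.33×10⁻⁹ C)(1/0.509 − 1/0.459) = 2.79×10⁻⁸ J.
v = √(2·2.79×10⁻⁸/0.0123) = 2.13×10⁻³ m/s.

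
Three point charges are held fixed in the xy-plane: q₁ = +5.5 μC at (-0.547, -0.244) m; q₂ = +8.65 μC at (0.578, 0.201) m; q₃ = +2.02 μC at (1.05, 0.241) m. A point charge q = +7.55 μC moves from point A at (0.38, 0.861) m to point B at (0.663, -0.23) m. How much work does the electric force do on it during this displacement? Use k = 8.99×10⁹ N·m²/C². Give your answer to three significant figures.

-0.609 J

The work done by the electric force is W_field = −ΔU = −q(V_B − V_A) = q(V_A − V_B).
At A: distances to the source charges are 1.44 m, 0.689 m, 0.913 m; V_A = Σ kqᵢ/rᵢ = 1.67×10⁵ V.
At B: distances to the source charges are 1.21 m, 0.439 m, 0.610 m; V_B = Σ kqᵢ/rᵢ = 2.48×10⁵ V.
ΔV = V_B − V_A = 8.06×10⁴ V.
W_field = −qΔV = −(7.55×10⁻⁶ C)(8.06×10⁴ V) = -0.609 J.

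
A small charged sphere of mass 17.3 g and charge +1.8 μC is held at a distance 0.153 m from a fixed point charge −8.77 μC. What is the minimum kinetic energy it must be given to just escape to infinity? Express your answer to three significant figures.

To just escape, total mechanical energy must reach zero at infinity: ½mv²_min + U = 0, so ½mv²_min = −U = |kQq|/r.
|U| = |kQq|/r = (8.99×10⁹ N·m²/C²)(8.77×10⁻⁶)(1.80×10⁻⁶)/(0.153) = 0.928 J.

0.928 J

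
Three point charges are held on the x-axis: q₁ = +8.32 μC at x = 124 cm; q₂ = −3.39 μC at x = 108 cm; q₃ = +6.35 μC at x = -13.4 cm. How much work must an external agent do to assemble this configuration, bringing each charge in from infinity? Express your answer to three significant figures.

The work to assemble the configuration equals its total potential energy, U = Σ kqᵢqⱼ/rᵢⱼ over all pairs.
Pair separations: r₁₂ = 0.160 m, r₁₃ = 1.37 m, r₂₃ = 1.21 m.
U = (-1.58) + (0.346) + (-0.159) = -1.40 J.

-1.40 J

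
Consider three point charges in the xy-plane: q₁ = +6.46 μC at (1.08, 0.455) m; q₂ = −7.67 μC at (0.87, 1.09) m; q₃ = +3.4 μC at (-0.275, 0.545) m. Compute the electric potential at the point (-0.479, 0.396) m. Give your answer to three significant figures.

The total potential is the scalar sum of each charge's contribution, V = Σ kqᵢ/rᵢ.
Distances from the field point to each charge: r₁ = 1.56 m, r₂ = 1.52 m, r₃ = 0.253 m.
V = k[(6.46×10⁻⁶)/(1.56) + (-7.67×10⁻⁶)/(1.52) + (3.40×10⁻⁶)/(0.253)] = 1.13×10⁵ V.

1.13×10⁵ V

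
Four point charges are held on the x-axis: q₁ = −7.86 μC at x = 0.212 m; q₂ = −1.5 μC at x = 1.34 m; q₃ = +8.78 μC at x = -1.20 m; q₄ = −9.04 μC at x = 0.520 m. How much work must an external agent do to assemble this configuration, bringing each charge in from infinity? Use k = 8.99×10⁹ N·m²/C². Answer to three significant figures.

The work to assemble the configuration equals its total potential energy, U = Σ kqᵢqⱼ/rᵢⱼ over all pairs.
Pair separations: r₁₂ = 1.13 m, r₁₃ = 1.41 m, r₁₄ = 0.308 m, r₂₃ = 2.54 m, r₂₄ = 0.820 m, r₃₄ = 1.72 m.
Summing all 6 pair terms gives U = 1.42 J.

1.42 J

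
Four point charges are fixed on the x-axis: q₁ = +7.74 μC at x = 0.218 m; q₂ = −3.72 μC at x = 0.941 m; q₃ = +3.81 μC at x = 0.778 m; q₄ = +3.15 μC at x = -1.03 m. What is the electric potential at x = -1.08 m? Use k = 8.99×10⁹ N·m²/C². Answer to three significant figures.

Electric potential is a scalar, so the contributions from each charge add algebraically: V = Σ kqᵢ/rᵢ.
Distances from the field point to each charge: r₁ = 1.30 m, r₂ = 2.02 m, r₃ = 1.86 m, r₄ = 0.0500 m.
V = k[(7.74×10⁻⁶)/(1.30) + (-3.72×10⁻⁶)/(2.02) + (3.81×10⁻⁶)/(1.86) + (3.15×10⁻⁶)/(0.0500)] = 6.22×10⁵ V.

6.22×10⁵ V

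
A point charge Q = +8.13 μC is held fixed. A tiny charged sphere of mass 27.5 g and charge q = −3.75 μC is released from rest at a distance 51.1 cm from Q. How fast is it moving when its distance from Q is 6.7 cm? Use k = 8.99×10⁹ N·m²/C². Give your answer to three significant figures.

Only the electrostatic force acts, so mechanical energy is conserved: ½mv² = U₁ − U₂ = kQq(1/r₁ − 1/r₂).
U₁ − U₂ = (8.99×10⁹ N·m²/C²)(8.13×10⁻⁶ C)(-3.75×10⁻⁶ C)(1/0.511 − 1/0.0670) = 3.55 J.
v = √(2·3.55/0.0275) = 16.1 m/s.

16.1 m/s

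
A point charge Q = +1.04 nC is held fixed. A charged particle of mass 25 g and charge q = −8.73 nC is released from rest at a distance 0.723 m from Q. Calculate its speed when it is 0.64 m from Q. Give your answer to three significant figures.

Only the electrostatic force acts, so mechanical energy is conserved: ½mv² = U₁ − U₂ = kQq(1/r₁ − 1/r₂).
U₁ − U₂ = (8.99×10⁹ N·m²/C²)(1.04×10⁻⁹ C)(-8.73×10⁻⁹ C)(1/0.723 − 1/0.640) = 1.46×10⁻⁸ J.
v = √(2·1.46×10⁻⁸/0.0250) = 1.08×10⁻³ m/s.

1.08×10⁻³ m/s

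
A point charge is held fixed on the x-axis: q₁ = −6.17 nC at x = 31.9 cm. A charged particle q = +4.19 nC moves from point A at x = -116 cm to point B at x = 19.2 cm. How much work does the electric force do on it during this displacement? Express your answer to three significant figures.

1.67×10⁻⁶ J

The work done by the electric force is W_field = −ΔU = −q(V_B − V_A) = q(V_A − V_B).
At A: distance to the source charge is 1.48 m; V_A = kq₁/r = -37.5 V.
At B: distance to the source charge is 0.127 m; V_B = kq₁/r = -437 V.
ΔV = V_B − V_A = -399 V.
W_field = −qΔV = −(4.19×10⁻⁹ C)(-399 V) = 1.67×10⁻⁶ J.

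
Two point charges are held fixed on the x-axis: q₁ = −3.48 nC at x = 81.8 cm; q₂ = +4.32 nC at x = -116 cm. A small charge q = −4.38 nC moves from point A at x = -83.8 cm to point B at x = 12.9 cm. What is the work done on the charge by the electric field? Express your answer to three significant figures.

The work done by the electric force is W_field = −ΔU = −q(V_B − V_A) = q(V_A − V_B).
At A: distances to the source charges are 1.66 m, 0.322 m; V_A = Σ kqᵢ/rᵢ = 102 V.
At B: distances to the source charges are 0.689 m, 1.29 m; V_B = Σ kqᵢ/rᵢ = -15.3 V.
ΔV = V_B − V_A = -117 V.
W_field = −qΔV = −(-4.38×10⁻⁹ C)(-117 V) = -5.12×10⁻⁷ J.

-5.12×10⁻⁷ J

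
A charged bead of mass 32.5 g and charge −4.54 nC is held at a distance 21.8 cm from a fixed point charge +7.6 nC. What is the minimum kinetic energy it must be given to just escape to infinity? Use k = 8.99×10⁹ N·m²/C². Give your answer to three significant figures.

1.42×10⁻⁶ J

To just escape, total mechanical energy must reach zero at infinity: ½mv²_min + U = 0, so ½mv²_min = −U = |kQq|/r.
|U| = |kQq|/r = (8.99×10⁹ N·m²/C²)(7.60×10⁻⁹)(4.54×10⁻⁹)/(0.218) = 1.42×10⁻⁶ J.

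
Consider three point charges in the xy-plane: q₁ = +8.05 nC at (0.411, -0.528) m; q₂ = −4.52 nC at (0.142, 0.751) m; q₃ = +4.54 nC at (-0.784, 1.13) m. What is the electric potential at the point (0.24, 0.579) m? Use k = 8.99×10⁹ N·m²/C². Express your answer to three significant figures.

The total potential is the scalar sum of each charge's contribution, V = Σ kqᵢ/rᵢ.
Distances from the field point to each charge: r₁ = 1.12 m, r₂ = 0.198 m, r₃ = 1.16 m.
V = k[(8.05×10⁻⁹)/(1.12) + (-4.52×10⁻⁹)/(0.198) + (4.54×10⁻⁹)/(1.16)] = -106 V.

-106 V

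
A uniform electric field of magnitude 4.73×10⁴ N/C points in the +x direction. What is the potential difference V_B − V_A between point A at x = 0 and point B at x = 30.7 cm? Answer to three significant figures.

-1.45×10⁴ V

In a uniform field, potential decreases in the direction of E: V_B − V_A = −E·Δx.
V_B − V_A = −(4.73×10⁴ V/m)(0.307 m) = -1.45×10⁴ V.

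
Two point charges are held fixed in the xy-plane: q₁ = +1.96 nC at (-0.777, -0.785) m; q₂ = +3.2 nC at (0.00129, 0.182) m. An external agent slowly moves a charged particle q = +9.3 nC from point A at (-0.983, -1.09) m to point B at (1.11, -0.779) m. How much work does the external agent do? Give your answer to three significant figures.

-3.42×10⁻⁷ J

For quasistatic motion the external work equals the change in potential energy: W_ext = qΔV = q(V_B − V_A).
At A: distances to the source charges are 0.368 m, 1.61 m; V_A = Σ kqᵢ/rᵢ = 65.8 V.
At B: distances to the source charges are 1.89 m, 1.47 m; V_B = Σ kqᵢ/rᵢ = 28.9 V.
ΔV = V_B − V_A = -36.8 V.
W_ext = qΔV = (9.30×10⁻⁹ C)(-36.8 V) = -3.42×10⁻⁷ J.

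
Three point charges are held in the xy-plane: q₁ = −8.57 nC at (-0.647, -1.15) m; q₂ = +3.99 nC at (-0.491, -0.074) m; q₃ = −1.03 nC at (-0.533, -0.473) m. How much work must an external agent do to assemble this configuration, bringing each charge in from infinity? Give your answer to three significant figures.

-2.59×10⁻⁷ J

The assembly work is the sum of pairwise potential energies, U = Σ_{i<j} kqᵢqⱼ/rᵢⱼ.
Pair separations: r₁₂ = 1.09 m, r₁₃ = 0.687 m, r₂₃ = 0.401 m.
U = (-2.83×10⁻⁷) + (1.16×10⁻⁷) + (-9.21×10⁻⁸) = -2.59×10⁻⁷ J.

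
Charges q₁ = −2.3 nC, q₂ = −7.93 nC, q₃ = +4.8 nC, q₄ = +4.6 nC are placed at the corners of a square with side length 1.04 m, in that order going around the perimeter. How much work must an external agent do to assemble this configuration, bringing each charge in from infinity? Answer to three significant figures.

-3.62×10⁻⁷ J

The assembly work is the sum of pairwise potential energies, U = Σ_{i<j} kqᵢqⱼ/rᵢⱼ.
The four side pairs have separation 1.04 m and the two diagonal pairs 1.47 m.
Summing all 6 pair terms gives U = -3.62×10⁻⁷ J.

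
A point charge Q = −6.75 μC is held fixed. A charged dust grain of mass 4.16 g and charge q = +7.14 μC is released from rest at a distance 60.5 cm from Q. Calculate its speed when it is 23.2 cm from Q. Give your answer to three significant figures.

23.5 m/s

Only the electrostatic force acts, so mechanical energy is conserved: ½mv² = U₁ − U₂ = kQq(1/r₁ − 1/r₂).
U₁ − U₂ = (8.99×10⁹ N·m²/C²)(-6.75×10⁻⁶ C)(7.14×10⁻⁶ C)(1/0.605 − 1/0.232) = 1.15 J.
v = √(2·1.15/4.16×10⁻³) = 23.5 m/s.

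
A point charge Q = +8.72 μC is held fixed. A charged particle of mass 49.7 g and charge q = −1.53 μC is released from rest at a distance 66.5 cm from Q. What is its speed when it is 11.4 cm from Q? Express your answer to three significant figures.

5.92 m/s

Only the electrostatic force acts, so mechanical energy is conserved: ½mv² = U₁ − U₂ = kQq(1/r₁ − 1/r₂).
U₁ − U₂ = (8.99×10⁹ N·m²/C²)(8.72×10⁻⁶ C)(-1.53×10⁻⁶ C)(1/0.665 − 1/0.114) = 0.872 J.
v = √(2·0.872/0.0497) = 5.92 m/s.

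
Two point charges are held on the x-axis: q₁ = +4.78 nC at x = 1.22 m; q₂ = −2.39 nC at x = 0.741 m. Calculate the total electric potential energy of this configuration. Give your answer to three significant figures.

The assembly work is the sum of pairwise potential energies, U = Σ_{i<j} kqᵢqⱼ/rᵢⱼ.
Pair separations: r₁₂ = 0.479 m.
U = (-2.14×10⁻⁷) = -2.14×10⁻⁷ J.

-2.14×10⁻⁷ J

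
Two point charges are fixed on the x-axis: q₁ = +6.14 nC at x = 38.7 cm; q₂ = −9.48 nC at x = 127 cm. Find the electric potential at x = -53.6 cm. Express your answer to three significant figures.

12.6 V

The total potential is the scalar sum of each charge's contribution, V = Σ kqᵢ/rᵢ.
Distances from the field point to each charge: r₁ = 0.923 m, r₂ = 1.81 m.
V = k[(6.14×10⁻⁹)/(0.923) + (-9.48×10⁻⁹)/(1.81)] = 12.6 V.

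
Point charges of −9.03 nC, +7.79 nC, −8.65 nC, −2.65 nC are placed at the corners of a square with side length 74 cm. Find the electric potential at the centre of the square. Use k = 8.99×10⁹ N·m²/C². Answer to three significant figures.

The total potential is the scalar sum of each charge's contribution, V = Σ kqᵢ/rᵢ.
The distance from each corner to the centre is a√2/2 = 0.523 m.
V = k[(-9.03×10⁻⁹)/(0.523) + (7.79×10⁻⁹)/(0.523) + (-8.65×10⁻⁹)/(0.523) + (-2.65×10⁻⁹)/(0.523)] = -215 V.

-215 V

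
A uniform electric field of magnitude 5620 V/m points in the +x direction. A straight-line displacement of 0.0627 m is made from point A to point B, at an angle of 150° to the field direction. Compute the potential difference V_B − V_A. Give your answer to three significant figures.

305 V

Only the component of displacement along E changes the potential: ΔV = −E·d·cosθ.
ΔV = −(5620 V/m)(0.0627 m)cos150° = 305 V.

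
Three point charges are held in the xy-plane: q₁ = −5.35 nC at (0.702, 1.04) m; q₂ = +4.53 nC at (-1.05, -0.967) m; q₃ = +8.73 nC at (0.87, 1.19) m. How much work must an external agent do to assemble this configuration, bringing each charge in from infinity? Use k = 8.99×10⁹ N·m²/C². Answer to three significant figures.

The work to assemble the configuration equals its total potential energy, U = Σ kqᵢqⱼ/rᵢⱼ over all pairs.
Pair separations: r₁₂ = 2.66 m, r₁₃ = 0.225 m, r₂₃ = 2.89 m.
U = (-8.18×10⁻⁸) + (-1.86×10⁻⁶) + (1.23×10⁻⁷) = -1.82×10⁻⁶ J.

-1.82×10⁻⁶ J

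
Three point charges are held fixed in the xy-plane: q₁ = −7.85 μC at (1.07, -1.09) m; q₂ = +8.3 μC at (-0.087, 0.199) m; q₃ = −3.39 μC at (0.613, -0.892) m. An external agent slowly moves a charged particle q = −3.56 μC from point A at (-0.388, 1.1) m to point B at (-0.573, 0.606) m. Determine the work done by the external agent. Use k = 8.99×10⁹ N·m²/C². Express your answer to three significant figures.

-0.120 J

For quasistatic motion the external work equals the change in potential energy: W_ext = qΔV = q(V_B − V_A).
At A: distances to the source charges are 2.63 m, 0.950 m, 2.23 m; V_A = Σ kqᵢ/rᵢ = 3.81×10⁴ V.
At B: distances to the source charges are 2.36 m, 0.634 m, 1.91 m; V_B = Σ kqᵢ/rᵢ = 7.19×10⁴ V.
ΔV = V_B − V_A = 3.38×10⁴ V.
W_ext = qΔV = (-3.56×10⁻⁶ C)(3.38×10⁴ V) = -0.120 J.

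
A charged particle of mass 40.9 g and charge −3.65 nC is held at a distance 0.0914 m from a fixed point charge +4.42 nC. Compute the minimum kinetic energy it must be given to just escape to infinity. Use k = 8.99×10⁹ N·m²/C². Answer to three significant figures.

1.59×10⁻⁶ J

To just escape, total mechanical energy must reach zero at infinity: ½mv²_min + U = 0, so ½mv²_min = −U = |kQq|/r.
|U| = |kQq|/r = (8.99×10⁹ N·m²/C²)(4.42×10⁻⁹)(3.65×10⁻⁹)/(0.0914) = 1.59×10⁻⁶ J.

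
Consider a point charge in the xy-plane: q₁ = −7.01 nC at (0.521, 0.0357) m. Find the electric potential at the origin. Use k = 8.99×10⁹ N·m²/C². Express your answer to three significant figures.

-121 V

Electric potential is a scalar, so the contributions from each charge add algebraically: V = Σ kqᵢ/rᵢ.
Distances from the field point to each charge: r₁ = 0.522 m.
V = k[(-7.01×10⁻⁹)/(0.522)] = -121 V.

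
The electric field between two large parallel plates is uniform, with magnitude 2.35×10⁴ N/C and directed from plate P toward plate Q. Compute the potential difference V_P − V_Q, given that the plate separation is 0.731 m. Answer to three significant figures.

1.72×10⁴ V

In a uniform field, potential decreases in the direction of E: ΔV = −E·d for a displacement d parallel to E.
Going from Q to P is a displacement of 0.731 m opposite to the field, so V_P − V_Q = +Ed = 1.72×10⁴ V.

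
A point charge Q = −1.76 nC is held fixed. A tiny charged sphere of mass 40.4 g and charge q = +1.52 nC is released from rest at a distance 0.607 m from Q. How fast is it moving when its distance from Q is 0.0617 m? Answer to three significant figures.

4.16×10⁻³ m/s

Only the electrostatic force acts, so mechanical energy is conserved: ½mv² = U₁ − U₂ = kQq(1/r₁ − 1/r₂).
U₁ − U₂ = (8.99×10⁹ N·m²/C²)(-1.76×10⁻⁹ C)(1.52×10⁻⁹ C)(1/0.607 − 1/0.0617) = 3.50×10⁻⁷ J.
v = √(2·3.50×10⁻⁷/0.0404) = 4.16×10⁻³ m/s.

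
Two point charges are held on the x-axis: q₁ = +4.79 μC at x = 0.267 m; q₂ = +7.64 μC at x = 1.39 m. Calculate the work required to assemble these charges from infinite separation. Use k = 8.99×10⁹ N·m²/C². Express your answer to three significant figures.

The work to assemble the configuration equals its total potential energy, U = Σ kqᵢqⱼ/rᵢⱼ over all pairs.
Pair separations: r₁₂ = 1.12 m.
U = (0.293) = 0.293 J.

0.293 J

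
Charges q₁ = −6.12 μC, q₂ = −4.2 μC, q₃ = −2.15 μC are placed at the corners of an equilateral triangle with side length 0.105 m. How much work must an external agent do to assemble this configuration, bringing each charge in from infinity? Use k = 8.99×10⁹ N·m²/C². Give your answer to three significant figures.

4.10 J

The assembly work is the sum of pairwise potential energies, U = Σ_{i<j} kqᵢqⱼ/rᵢⱼ.
All three pair separations equal the side length, 0.105 m.
U = (2.20) + (1.13) + (0.773) = 4.10 J.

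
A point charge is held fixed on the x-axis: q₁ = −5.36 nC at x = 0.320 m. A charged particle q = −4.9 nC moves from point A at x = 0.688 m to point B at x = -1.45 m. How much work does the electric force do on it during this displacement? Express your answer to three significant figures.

5.08×10⁻⁷ J

The work done by the electric force is W_field = −ΔU = −q(V_B − V_A) = q(V_A − V_B).
At A: distance to the source charge is 0.368 m; V_A = kq₁/r = -131 V.
At B: distance to the source charge is 1.77 m; V_B = kq₁/r = -27.2 V.
ΔV = V_B − V_A = 104 V.
W_field = −qΔV = −(-4.90×10⁻⁹ C)(104 V) = 5.08×10⁻⁷ J.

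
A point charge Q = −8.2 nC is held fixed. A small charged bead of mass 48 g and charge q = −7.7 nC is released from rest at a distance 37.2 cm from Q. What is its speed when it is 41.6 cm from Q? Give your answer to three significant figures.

2.59×10⁻³ m/s

Only the electrostatic force acts, so mechanical energy is conserved: ½mv² = U₁ − U₂ = kQq(1/r₁ − 1/r₂).
U₁ − U₂ = (8.99×10⁹ N·m²/C²)(-8.20×10⁻⁹ C)(-7.70×10⁻⁹ C)(1/0.372 − 1/0.416) = 1.61×10⁻⁷ J.
v = √(2·1.61×10⁻⁷/0.0480) = 2.59×10⁻³ m/s.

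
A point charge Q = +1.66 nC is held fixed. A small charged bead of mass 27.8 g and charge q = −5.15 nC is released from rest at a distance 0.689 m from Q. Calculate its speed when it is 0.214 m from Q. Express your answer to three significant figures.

4.22×10⁻³ m/s

Only the electrostatic force acts, so mechanical energy is conserved: ½mv² = U₁ − U₂ = kQq(1/r₁ − 1/r₂).
U₁ − U₂ = (8.99×10⁹ N·m²/C²)(1.66×10⁻⁹ C)(-5.15×10⁻⁹ C)(1/0.689 − 1/0.214) = 2.48×10⁻⁷ J.
v = √(2·2.48×10⁻⁷/0.0278) = 4.22×10⁻³ m/s.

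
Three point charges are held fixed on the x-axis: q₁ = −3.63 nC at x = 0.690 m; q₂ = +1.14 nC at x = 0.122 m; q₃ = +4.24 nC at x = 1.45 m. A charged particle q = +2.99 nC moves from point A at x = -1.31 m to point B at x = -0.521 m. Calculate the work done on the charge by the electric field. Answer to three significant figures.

-1.10×10⁻⁸ J

The work done by the electric force is W_field = −ΔU = −q(V_B − V_A) = q(V_A − V_B).
At A: distances to the source charges are 2.00 m, 1.43 m, 2.76 m; V_A = Σ kqᵢ/rᵢ = 4.65 V.
At B: distances to the source charges are 1.21 m, 0.643 m, 1.97 m; V_B = Σ kqᵢ/rᵢ = 8.33 V.
ΔV = V_B − V_A = 3.68 V.
W_field = −qΔV = −(2.99×10⁻⁹ C)(3.68 V) = -1.10×10⁻⁸ J.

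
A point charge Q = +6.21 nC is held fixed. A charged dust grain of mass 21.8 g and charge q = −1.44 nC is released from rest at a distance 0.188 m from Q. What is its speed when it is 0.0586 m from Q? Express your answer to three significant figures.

9.31×10⁻³ m/s

Only the electrostatic force acts, so mechanical energy is conserved: ½mv² = U₁ − U₂ = kQq(1/r₁ − 1/r₂).
U₁ − U₂ = (8.99×10⁹ N·m²/C²)(6.21×10⁻⁹ C)(-1.44×10⁻⁹ C)(1/0.188 − 1/0.0586) = 9.44×10⁻⁷ J.
v = √(2·9.44×10⁻⁷/0.0218) = 9.31×10⁻³ m/s.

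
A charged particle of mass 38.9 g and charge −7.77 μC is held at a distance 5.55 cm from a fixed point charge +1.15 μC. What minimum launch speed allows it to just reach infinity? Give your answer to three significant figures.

To just escape, total mechanical energy must reach zero at infinity: ½mv²_min + U = 0, so ½mv²_min = −U = |kQq|/r.
|U| = |kQq|/r = (8.99×10⁹ N·m²/C²)(1.15×10⁻⁶)(7.77×10⁻⁶)/(0.0555) = 1.45 J.
v_min = √(2|U|/m) = √(2·1.45/0.0389) = 8.63 m/s.

8.63 m/s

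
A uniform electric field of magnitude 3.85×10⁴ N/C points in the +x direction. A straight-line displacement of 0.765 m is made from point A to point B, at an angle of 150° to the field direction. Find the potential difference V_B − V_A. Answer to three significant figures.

2.55×10⁴ V

Only the component of displacement along E changes the potential: ΔV = −E·d·cosθ.
ΔV = −(3.85×10⁴ V/m)(0.765 m)cos150° = 2.55×10⁴ V.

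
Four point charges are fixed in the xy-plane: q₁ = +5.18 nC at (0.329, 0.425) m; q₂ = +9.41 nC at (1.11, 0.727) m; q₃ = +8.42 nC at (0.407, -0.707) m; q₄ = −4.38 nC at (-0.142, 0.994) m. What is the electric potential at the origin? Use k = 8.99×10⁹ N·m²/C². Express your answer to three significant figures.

204 V

Electric potential is a scalar, so the contributions from each charge add algebraically: V = Σ kqᵢ/rᵢ.
Distances from the field point to each charge: r₁ = 0.537 m, r₂ = 1.33 m, r₃ = 0.816 m, r₄ = 1.00 m.
V = k[(5.18×10⁻⁹)/(0.537) + (9.41×10⁻⁹)/(1.33) + (8.42×10⁻⁹)/(0.816) + (-4.38×10⁻⁹)/(1.00)] = 204 V.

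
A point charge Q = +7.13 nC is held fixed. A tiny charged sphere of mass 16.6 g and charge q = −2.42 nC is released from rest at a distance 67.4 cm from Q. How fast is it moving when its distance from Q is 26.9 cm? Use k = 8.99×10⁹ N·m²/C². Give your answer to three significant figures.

6.46×10⁻³ m/s

Only the electrostatic force acts, so mechanical energy is conserved: ½mv² = U₁ − U₂ = kQq(1/r₁ − 1/r₂).
U₁ − U₂ = (8.99×10⁹ N·m²/C²)(7.13×10⁻⁹ C)(-2.42×10⁻⁹ C)(1/0.674 − 1/0.269) = 3.47×10⁻⁷ J.
v = √(2·3.47×10⁻⁷/0.0166) = 6.46×10⁻³ m/s.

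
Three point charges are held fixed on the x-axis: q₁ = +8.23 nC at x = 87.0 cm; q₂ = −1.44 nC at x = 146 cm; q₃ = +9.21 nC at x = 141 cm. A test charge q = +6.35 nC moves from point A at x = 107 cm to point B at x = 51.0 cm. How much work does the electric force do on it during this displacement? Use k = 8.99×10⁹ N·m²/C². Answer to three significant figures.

1.88×10⁻⁶ J

The work done by the electric force is W_field = −ΔU = −q(V_B − V_A) = q(V_A − V_B).
At A: distances to the source charges are 0.200 m, 0.390 m, 0.340 m; V_A = Σ kqᵢ/rᵢ = 580 V.
At B: distances to the source charges are 0.360 m, 0.950 m, 0.900 m; V_B = Σ kqᵢ/rᵢ = 284 V.
ΔV = V_B − V_A = -296 V.
W_field = −qΔV = −(6.35×10⁻⁹ C)(-296 V) = 1.88×10⁻⁶ J.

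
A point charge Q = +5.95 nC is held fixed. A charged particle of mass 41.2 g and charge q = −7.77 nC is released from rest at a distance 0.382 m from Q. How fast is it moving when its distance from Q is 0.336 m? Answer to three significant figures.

2.69×10⁻³ m/s

Only the electrostatic force acts, so mechanical energy is conserved: ½mv² = U₁ − U₂ = kQq(1/r₁ − 1/r₂).
U₁ − U₂ = (8.99×10⁹ N·m²/C²)(5.95×10⁻⁹ C)(-7.77×10⁻⁹ C)(1/0.382 − 1/0.336) = 1.49×10⁻⁷ J.
v = √(2·1.49×10⁻⁷/0.0412) = 2.69×10⁻³ m/s.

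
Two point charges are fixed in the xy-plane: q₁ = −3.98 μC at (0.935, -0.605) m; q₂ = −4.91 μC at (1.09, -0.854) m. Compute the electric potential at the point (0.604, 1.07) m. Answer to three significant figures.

-4.32×10⁴ V

Electric potential is a scalar, so the contributions from each charge add algebraically: V = Σ kqᵢ/rᵢ.
Distances from the field point to each charge: r₁ = 1.71 m, r₂ = 1.98 m.
V = k[(-3.98×10⁻⁶)/(1.71) + (-4.91×10⁻⁶)/(1.98)] = -4.32×10⁴ V.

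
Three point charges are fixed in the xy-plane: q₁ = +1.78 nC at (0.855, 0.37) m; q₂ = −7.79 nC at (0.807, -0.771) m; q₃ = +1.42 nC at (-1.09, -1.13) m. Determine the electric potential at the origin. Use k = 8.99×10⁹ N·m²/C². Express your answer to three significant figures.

-37.4 V

The total potential is the scalar sum of each charge's contribution, V = Σ kqᵢ/rᵢ.
Distances from the field point to each charge: r₁ = 0.932 m, r₂ = 1.12 m, r₃ = 1.57 m.
V = k[(1.78×10⁻⁹)/(0.932) + (-7.79×10⁻⁹)/(1.12) + (1.42×10⁻⁹)/(1.57)] = -37.4 V.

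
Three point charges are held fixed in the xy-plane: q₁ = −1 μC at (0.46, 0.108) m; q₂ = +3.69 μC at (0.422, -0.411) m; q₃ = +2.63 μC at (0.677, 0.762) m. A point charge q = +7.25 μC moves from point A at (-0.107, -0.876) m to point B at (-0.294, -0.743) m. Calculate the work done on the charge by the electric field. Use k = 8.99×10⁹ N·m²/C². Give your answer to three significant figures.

0.0354 J

The work done by the electric force is W_field = −ΔU = −q(V_B − V_A) = q(V_A − V_B).
At A: distances to the source charges are 1.14 m, 0.704 m, 1.82 m; V_A = Σ kqᵢ/rᵢ = 5.22×10⁴ V.
At B: distances to the source charges are 1.14 m, 0.789 m, 1.79 m; V_B = Σ kqᵢ/rᵢ = 4.73×10⁴ V.
ΔV = V_B − V_A = -4880 V.
W_field = −qΔV = −(7.25×10⁻⁶ C)(-4880 V) = 0.0354 J.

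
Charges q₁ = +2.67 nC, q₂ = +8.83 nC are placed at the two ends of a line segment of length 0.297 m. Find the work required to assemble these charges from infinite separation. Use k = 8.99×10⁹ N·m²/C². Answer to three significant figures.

7.14×10⁻⁷ J

The work to assemble the configuration equals its total potential energy, U = Σ kqᵢqⱼ/rᵢⱼ over all pairs.
The separation is r = 0.297 m.
U = (7.14×10⁻⁷) = 7.14×10⁻⁷ J.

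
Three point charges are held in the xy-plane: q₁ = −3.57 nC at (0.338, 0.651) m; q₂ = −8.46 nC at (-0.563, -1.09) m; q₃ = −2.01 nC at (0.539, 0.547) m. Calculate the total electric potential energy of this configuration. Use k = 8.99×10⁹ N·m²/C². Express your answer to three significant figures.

The work to assemble the configuration equals its total potential energy, U = Σ kqᵢqⱼ/rᵢⱼ over all pairs.
Pair separations: r₁₂ = 1.96 m, r₁₃ = 0.226 m, r₂₃ = 1.97 m.
U = (1.39×10⁻⁷) + (2.85×10⁻⁷) + (7.75×10⁻⁸) = 5.01×10⁻⁷ J.

5.01×10⁻⁷ J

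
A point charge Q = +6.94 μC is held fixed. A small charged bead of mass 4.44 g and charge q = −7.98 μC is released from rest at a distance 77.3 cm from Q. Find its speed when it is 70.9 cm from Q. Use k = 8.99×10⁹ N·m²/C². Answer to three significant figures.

5.12 m/s

Only the electrostatic force acts, so mechanical energy is conserved: ½mv² = U₁ − U₂ = kQq(1/r₁ − 1/r₂).
U₁ − U₂ = (8.99×10⁹ N·m²/C²)(6.94×10⁻⁶ C)(-7.98×10⁻⁶ C)(1/0.773 − 1/0.709) = 0.0581 J.
v = √(2·0.0581/4.44×10⁻³) = 5.12 m/s.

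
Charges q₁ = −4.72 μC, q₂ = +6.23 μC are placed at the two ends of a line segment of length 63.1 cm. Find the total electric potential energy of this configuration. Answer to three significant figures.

-0.419 J

The work to assemble the configuration equals its total potential energy, U = Σ kqᵢqⱼ/rᵢⱼ over all pairs.
The separation is r = 0.631 m.
U = (-0.419) = -0.419 J.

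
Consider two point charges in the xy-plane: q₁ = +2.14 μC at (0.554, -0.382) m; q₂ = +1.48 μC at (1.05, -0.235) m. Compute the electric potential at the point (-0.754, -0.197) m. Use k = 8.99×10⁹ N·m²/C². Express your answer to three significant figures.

The total potential is the scalar sum of each charge's contribution, V = Σ kqᵢ/rᵢ.
Distances from the field point to each charge: r₁ = 1.32 m, r₂ = 1.80 m.
V = k[(2.14×10⁻⁶)/(1.32) + (1.48×10⁻⁶)/(1.80)] = 2.19×10⁴ V.

2.19×10⁴ V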